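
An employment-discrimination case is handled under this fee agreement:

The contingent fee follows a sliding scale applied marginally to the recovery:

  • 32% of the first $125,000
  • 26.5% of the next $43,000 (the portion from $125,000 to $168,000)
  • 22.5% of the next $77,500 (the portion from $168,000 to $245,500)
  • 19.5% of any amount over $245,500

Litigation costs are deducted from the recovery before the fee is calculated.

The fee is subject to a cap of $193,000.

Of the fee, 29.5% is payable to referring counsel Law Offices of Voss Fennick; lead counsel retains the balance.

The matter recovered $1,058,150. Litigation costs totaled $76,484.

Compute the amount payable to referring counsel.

$56,935.00

Fee base (net of costs): $1,058,150 − $76,484 = $981,666
First $125,000 at 32% = $40,000.00
Next $43,000 at 26.5% = $11,395.00
Next $77,500 at 22.5% = $17,437.50
Remaining $736,166 at 19.5% = $143,552.37
Fee: $40,000.00 + $11,395.00 + $17,437.50 + $143,552.37 = $212,384.87
$212,384.87 exceeds the $193,000 cap, so the fee is capped at $193,000.00.
Referral share: 29.5% of $193,000.00 = $56,935.00; lead counsel retains $193,000.00 − $56,935.00 = $136,065.00.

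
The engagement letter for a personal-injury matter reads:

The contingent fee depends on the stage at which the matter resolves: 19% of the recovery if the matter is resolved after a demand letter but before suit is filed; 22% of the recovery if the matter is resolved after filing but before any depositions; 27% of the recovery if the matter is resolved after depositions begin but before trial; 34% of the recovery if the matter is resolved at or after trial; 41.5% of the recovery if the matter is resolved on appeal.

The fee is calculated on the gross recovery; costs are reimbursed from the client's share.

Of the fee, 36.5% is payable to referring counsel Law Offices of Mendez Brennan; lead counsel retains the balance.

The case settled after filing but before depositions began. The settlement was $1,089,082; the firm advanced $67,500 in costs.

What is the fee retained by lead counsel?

Fee base is the gross recovery, $1,089,082; costs are reimbursed separately.
The matter settled after filing but before depositions began, so the 22% rate applies.
$1,089,082 × 22% = $239,598.04
Referral share: 36.5% of $239,598.04 = $87,453.28; lead counsel retains $239,598.04 − $87,453.28 = $152,144.76.

$152,144.76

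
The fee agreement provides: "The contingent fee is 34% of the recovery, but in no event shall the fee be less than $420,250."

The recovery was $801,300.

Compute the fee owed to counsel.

34% of $801,300 = $272,442.00
That is below the $420,250 minimum, so the minimum applies.

$420,250.00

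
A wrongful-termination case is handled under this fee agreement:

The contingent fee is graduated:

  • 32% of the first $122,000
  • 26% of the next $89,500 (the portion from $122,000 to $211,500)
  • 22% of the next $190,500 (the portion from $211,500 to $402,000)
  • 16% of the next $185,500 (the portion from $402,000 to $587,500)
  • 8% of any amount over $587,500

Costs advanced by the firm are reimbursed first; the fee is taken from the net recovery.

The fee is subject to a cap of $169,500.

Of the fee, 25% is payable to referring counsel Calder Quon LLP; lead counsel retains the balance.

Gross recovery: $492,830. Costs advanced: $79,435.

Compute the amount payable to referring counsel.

Fee base (net of costs): $492,830 − $79,435 = $413,395
First $122,000 at 32% = $39,040.00
Next $89,500 at 26% = $23,270.00
Next $190,500 at 22% = $41,910.00
Remaining $11,395 at 16% = $1,823.20
Fee: $39,040.00 + $23,270.00 + $41,910.00 + $1,823.20 = $106,043.20
$106,043.20 is under the $169,500 cap.
Referral share: 25% of $106,043.20 = $26,510.80; lead counsel retains $106,043.20 − $26,510.80 = $79,532.40.

$26,510.80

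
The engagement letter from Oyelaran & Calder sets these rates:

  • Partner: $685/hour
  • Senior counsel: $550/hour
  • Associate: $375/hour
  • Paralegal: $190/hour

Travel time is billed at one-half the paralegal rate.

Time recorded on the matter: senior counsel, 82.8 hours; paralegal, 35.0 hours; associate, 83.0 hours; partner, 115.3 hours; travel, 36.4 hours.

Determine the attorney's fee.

Partner: 115.3 × $685 = $78,980.50
Senior counsel: 82.8 × $550 = $45,540.00
Associate: 83.0 × $375 = $31,125.00
Paralegal: 35.0 × $190 = $6,650.00
Subtotal: $78,980.50 + $45,540.00 + $31,125.00 + $6,650.00 = $162,295.50
Travel: 36.4 × ($190 ÷ 2) = 36.4 × $95.00 = $3,458.00
Total: $162,295.50 + $3,458.00 = $165,753.50

$165,753.50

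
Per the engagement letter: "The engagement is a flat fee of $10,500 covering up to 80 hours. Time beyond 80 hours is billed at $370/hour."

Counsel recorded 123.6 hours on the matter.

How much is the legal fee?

$26,632.00

Flat fee: $10,500.00
Excess hours: 123.6 − 80 = 43.6
Overrun: 43.6 × $370 = $16,132.00
Total: $10,500.00 + $16,132.00 = $26,632.00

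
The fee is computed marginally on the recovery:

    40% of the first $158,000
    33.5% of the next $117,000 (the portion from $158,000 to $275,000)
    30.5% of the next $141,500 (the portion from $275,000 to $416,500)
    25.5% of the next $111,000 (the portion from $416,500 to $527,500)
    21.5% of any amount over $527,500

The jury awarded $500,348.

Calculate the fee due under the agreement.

First $158,000 at 40% = $63,200.00
Next $117,000 at 33.5% = $39,195.00
Next $141,500 at 30.5% = $43,157.50
Remaining $83,848 at 25.5% = $21,381.24
Fee: $63,200.00 + $39,195.00 + $43,157.50 + $21,381.24 = $166,933.74

$166,933.74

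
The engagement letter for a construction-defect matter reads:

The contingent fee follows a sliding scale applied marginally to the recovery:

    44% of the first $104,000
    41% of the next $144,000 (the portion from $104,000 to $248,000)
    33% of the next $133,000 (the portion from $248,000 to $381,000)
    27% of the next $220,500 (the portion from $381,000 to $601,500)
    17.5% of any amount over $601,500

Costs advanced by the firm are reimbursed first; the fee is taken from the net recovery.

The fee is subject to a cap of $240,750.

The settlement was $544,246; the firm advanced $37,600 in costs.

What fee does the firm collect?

$182,614.42

Fee base (net of costs): $544,246 − $37,600 = $506,646
First $104,000 at 44% = $45,760.00
Next $144,000 at 41% = $59,040.00
Next $133,000 at 33% = $43,890.00
Remaining $125,646 at 27% = $33,924.42
Fee: $45,760.00 + $59,040.00 + $43,890.00 + $33,924.42 = $182,614.42
$182,614.42 is under the $240,750 cap.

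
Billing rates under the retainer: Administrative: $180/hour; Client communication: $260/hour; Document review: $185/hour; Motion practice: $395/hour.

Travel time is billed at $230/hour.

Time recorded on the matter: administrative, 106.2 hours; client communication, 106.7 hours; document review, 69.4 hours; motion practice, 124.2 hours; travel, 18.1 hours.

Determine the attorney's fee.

Administrative: 106.2 × $180 = $19,116.00
Client communication: 106.7 × $260 = $27,742.00
Document review: 69.4 × $185 = $12,839.00
Motion practice: 124.2 × $395 = $49,059.00
Subtotal: $19,116.00 + $27,742.00 + $12,839.00 + $49,059.00 = $108,756.00
Travel: 18.1 × $230 = $4,163.00
Total: $108,756.00 + $4,163.00 = $112,919.00

$112,919.00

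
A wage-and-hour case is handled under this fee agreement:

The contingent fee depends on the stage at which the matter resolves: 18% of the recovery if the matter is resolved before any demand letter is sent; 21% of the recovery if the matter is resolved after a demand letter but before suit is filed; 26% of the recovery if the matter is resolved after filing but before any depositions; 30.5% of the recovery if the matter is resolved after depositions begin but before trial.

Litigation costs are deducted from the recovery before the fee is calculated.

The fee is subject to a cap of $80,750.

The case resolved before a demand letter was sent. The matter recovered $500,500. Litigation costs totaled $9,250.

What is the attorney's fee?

$80,750.00

Fee base (net of costs): $500,500 − $9,250 = $491,250
The matter resolved before a demand letter was sent, so the 18% rate applies.
$491,250 × 18% = $88,425.00
$88,425.00 exceeds the $80,750 cap, so the fee is capped at $80,750.00.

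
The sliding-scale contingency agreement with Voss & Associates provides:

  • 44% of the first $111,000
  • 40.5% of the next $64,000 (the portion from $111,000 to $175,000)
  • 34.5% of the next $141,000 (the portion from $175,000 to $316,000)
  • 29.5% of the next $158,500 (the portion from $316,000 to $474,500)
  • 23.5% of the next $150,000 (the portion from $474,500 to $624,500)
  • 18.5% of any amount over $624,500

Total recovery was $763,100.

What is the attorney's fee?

$231,053.50

First $111,000 at 44% = $48,840.00
Next $64,000 at 40.5% = $25,920.00
Next $141,000 at 34.5% = $48,645.00
Next $158,500 at 29.5% = $46,757.50
Next $150,000 at 23.5% = $35,250.00
Remaining $138,600 at 18.5% = $25,641.00
Fee: $48,840.00 + $25,920.00 + $48,645.00 + $46,757.50 + $35,250.00 + $25,641.00 = $231,053.50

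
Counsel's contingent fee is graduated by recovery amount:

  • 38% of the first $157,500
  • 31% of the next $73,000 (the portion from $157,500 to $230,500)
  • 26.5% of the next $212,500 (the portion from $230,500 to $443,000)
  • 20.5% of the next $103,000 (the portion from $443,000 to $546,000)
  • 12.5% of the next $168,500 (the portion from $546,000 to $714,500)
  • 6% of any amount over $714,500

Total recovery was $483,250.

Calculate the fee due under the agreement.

First $157,500 at 38% = $59,850.00
Next $73,000 at 31% = $22,630.00
Next $212,500 at 26.5% = $56,312.50
Remaining $40,250 at 20.5% = $8,251.25
Fee: $59,850.00 + $22,630.00 + $56,312.50 + $8,251.25 = $147,043.75

$147,043.75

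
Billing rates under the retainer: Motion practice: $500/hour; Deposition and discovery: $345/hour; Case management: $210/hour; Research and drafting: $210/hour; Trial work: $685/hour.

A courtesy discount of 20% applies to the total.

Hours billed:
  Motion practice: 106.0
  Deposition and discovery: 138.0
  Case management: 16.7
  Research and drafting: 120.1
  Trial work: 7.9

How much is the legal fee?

Motion practice: 106.0 × $500 = $53,000.00
Deposition and discovery: 138.0 × $345 = $47,610.00
Case management: 16.7 × $210 = $3,507.00
Research and drafting: 120.1 × $210 = $25,221.00
Trial work: 7.9 × $685 = $5,411.50
Subtotal: $134,749.50
Less 20% discount: −$26,949.90
Total: $134,749.50 − $26,949.90 = $107,799.60

$107,799.60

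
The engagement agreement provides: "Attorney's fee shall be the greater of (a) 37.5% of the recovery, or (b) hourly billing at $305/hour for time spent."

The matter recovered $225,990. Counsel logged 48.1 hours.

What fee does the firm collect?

$84,746.25

(a) 37.5% of $225,990 = $84,746.25
(b) 48.1 × $305 = $14,670.50
The greater is (a): $84,746.25.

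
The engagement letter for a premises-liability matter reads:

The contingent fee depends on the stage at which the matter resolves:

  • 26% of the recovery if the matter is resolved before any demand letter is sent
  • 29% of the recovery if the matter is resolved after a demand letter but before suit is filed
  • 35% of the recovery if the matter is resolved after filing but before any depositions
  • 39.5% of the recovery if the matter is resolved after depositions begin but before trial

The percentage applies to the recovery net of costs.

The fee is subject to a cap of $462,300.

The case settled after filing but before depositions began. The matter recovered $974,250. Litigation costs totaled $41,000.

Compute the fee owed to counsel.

Fee base (net of costs): $974,250 − $41,000 = $933,250
The matter settled after filing but before depositions began, so the 35% rate applies.
$933,250 × 35% = $326,637.50
$326,637.50 is under the $462,300 cap.

$326,637.50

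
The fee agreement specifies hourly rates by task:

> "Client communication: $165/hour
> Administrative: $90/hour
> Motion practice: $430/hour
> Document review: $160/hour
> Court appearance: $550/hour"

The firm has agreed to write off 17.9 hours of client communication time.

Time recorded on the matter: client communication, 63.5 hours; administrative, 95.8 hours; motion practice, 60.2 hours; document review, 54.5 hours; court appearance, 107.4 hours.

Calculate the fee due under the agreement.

$109,822.00

Client communication: 63.5 × $165 = $10,477.50
Administrative: 95.8 × $90 = $8,622.00
Motion practice: 60.2 × $430 = $25,886.00
Document review: 54.5 × $160 = $8,720.00
Court appearance: 107.4 × $550 = $59,070.00
Subtotal: $112,775.50
Write-off: 17.9 × $165 = $2,953.50
Total: $112,775.50 − $2,953.50 = $109,822.00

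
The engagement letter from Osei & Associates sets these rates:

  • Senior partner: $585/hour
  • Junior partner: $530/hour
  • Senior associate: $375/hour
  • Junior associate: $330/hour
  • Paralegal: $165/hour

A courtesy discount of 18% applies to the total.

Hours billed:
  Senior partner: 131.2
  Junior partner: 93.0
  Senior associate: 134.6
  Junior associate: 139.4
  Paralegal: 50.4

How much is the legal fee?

Senior partner: 131.2 × $585 = $76,752.00
Junior partner: 93.0 × $530 = $49,290.00
Senior associate: 134.6 × $375 = $50,475.00
Junior associate: 139.4 × $330 = $46,002.00
Paralegal: 50.4 × $165 = $8,316.00
Subtotal: $230,835.00
Less 18% discount: −$41,550.30
Total: $230,835.00 − $41,550.30 = $189,284.70

$189,284.70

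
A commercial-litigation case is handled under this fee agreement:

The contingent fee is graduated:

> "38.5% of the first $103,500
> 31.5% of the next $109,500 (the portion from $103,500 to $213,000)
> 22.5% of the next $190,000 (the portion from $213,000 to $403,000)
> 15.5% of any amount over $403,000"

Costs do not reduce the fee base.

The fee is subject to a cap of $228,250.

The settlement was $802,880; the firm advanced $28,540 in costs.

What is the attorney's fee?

Fee base is the gross recovery, $802,880; costs are reimbursed separately.
First $103,500 at 38.5% = $39,847.50
Next $109,500 at 31.5% = $34,492.50
Next $190,000 at 22.5% = $42,750.00
Remaining $399,880 at 15.5% = $61,981.40
Fee: $39,847.50 + $34,492.50 + $42,750.00 + $61,981.40 = $179,071.40
$179,071.40 is under the $228,250 cap.

$179,071.40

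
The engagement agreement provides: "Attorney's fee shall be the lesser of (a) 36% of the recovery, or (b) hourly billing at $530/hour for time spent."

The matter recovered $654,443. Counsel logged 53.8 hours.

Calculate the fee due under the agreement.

(a) 36% of $654,443 = $235,599.48
(b) 53.8 × $530 = $28,514.00
The lesser is (b): $28,514.00.

$28,514.00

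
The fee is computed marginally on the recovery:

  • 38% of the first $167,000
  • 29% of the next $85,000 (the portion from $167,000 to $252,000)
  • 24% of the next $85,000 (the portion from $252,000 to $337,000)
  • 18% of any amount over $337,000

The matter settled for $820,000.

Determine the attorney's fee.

First $167,000 at 38% = $63,460.00
Next $85,000 at 29% = $24,650.00
Next $85,000 at 24% = $20,400.00
Remaining $483,000 at 18% = $86,940.00
Fee: $63,460.00 + $24,650.00 + $20,400.00 + $86,940.00 = $195,450.00

$195,450.00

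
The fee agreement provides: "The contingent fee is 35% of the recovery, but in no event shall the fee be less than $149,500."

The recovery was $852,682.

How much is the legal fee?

$298,438.70

35% of $852,682 = $298,438.70
That exceeds the $149,500 minimum.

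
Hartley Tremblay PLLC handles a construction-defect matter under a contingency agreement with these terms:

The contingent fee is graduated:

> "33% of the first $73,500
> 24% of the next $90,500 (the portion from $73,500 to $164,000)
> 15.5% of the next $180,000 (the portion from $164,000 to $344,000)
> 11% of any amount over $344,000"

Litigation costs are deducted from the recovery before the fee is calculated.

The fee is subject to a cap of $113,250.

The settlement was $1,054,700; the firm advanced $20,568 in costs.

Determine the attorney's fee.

$113,250.00

Fee base (net of costs): $1,054,700 − $20,568 = $1,034,132
First $73,500 at 33% = $24,255.00
Next $90,500 at 24% = $21,720.00
Next $180,000 at 15.5% = $27,900.00
Remaining $690,132 at 11% = $75,914.52
Fee: $24,255.00 + $21,720.00 + $27,900.00 + $75,914.52 = $149,789.52
$149,789.52 exceeds the $113,250 cap, so the fee is capped at $113,250.00.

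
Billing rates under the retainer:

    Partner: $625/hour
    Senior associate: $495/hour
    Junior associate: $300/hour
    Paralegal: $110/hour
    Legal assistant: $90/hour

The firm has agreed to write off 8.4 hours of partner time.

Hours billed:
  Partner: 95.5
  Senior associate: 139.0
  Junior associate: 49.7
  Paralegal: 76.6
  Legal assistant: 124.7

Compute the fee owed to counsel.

$157,801.50

Partner: 95.5 × $625 = $59,687.50
Senior associate: 139.0 × $495 = $68,805.00
Junior associate: 49.7 × $300 = $14,910.00
Paralegal: 76.6 × $110 = $8,426.00
Legal assistant: 124.7 × $90 = $11,223.00
Subtotal: $163,051.50
Write-off: 8.4 × $625 = $5,250.00
Total: $163,051.50 − $5,250.00 = $157,801.50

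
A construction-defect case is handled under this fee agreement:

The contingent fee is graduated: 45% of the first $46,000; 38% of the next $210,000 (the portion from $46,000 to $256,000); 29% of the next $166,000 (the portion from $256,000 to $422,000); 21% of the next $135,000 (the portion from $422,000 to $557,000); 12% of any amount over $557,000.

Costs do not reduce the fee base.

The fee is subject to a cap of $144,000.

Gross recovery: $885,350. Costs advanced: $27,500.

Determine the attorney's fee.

$144,000.00

Fee base is the gross recovery, $885,350; costs are reimbursed separately.
First $46,000 at 45% = $20,700.00
Next $210,000 at 38% = $79,800.00
Next $166,000 at 29% = $48,140.00
Next $135,000 at 21% = $28,350.00
Remaining $328,350 at 12% = $39,402.00
Fee: $20,700.00 + $79,800.00 + $48,140.00 + $28,350.00 + $39,402.00 = $216,392.00
$216,392.00 exceeds the $144,000 cap, so the fee is capped at $144,000.00.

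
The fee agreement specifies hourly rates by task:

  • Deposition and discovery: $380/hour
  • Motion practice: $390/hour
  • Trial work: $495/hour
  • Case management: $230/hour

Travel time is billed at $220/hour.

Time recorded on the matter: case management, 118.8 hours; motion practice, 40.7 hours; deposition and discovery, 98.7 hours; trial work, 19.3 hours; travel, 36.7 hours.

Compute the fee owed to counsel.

$98,330.50

Deposition and discovery: 98.7 × $380 = $37,506.00
Motion practice: 40.7 × $390 = $15,873.00
Trial work: 19.3 × $495 = $9,553.50
Case management: 118.8 × $230 = $27,324.00
Subtotal: $37,506.00 + $15,873.00 + $9,553.50 + $27,324.00 = $90,256.50
Travel: 36.7 × $220 = $8,074.00
Total: $90,256.50 + $8,074.00 = $98,330.50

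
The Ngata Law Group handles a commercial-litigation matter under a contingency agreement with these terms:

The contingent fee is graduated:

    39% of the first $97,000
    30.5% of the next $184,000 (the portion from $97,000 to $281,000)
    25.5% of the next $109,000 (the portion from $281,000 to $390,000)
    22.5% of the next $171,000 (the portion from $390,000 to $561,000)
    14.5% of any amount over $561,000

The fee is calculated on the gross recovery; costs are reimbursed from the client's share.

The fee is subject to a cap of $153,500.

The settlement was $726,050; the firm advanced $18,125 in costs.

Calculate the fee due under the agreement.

Fee base is the gross recovery, $726,050; costs are reimbursed separately.
First $97,000 at 39% = $37,830.00
Next $184,000 at 30.5% = $56,120.00
Next $109,000 at 25.5% = $27,795.00
Next $171,000 at 22.5% = $38,475.00
Remaining $165,050 at 14.5% = $23,932.25
Fee: $37,830.00 + $56,120.00 + $27,795.00 + $38,475.00 + $23,932.25 = $184,152.25
$184,152.25 exceeds the $153,500 cap, so the fee is capped at $153,500.00.

$153,500.00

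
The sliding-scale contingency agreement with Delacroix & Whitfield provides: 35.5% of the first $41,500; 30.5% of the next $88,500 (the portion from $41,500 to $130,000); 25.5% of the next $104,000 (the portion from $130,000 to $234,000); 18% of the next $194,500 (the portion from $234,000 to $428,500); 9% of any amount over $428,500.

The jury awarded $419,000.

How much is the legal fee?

First $41,500 at 35.5% = $14,732.50
Next $88,500 at 30.5% = $26,992.50
Next $104,000 at 25.5% = $26,520.00
Remaining $185,000 at 18% = $33,300.00
Fee: $14,732.50 + $26,992.50 + $26,520.00 + $33,300.00 = $101,545.00

$101,545.00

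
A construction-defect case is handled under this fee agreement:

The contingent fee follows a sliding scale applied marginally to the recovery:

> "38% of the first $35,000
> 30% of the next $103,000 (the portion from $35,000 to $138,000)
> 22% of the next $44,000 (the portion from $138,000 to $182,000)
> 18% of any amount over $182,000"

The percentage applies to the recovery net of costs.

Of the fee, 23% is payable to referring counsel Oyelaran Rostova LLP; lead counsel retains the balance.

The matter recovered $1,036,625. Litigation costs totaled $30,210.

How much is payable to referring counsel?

$46,523.18

Fee base (net of costs): $1,036,625 − $30,210 = $1,006,415
First $35,000 at 38% = $13,300.00
Next $103,000 at 30% = $30,900.00
Next $44,000 at 22% = $9,680.00
Remaining $824,415 at 18% = $148,394.70
Fee: $13,300.00 + $30,900.00 + $9,680.00 + $148,394.70 = $202,274.70
Referral share: 23% of $202,274.70 = $46,523.18; lead counsel retains $202,274.70 − $46,523.18 = $155,751.52.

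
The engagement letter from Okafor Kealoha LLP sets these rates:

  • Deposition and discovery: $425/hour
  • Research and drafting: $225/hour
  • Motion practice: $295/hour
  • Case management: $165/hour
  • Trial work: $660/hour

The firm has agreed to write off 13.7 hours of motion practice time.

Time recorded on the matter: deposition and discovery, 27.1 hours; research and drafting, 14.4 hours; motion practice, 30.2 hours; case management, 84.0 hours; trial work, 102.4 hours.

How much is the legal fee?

$101,069.00

Deposition and discovery: 27.1 × $425 = $11,517.50
Research and drafting: 14.4 × $225 = $3,240.00
Motion practice: 30.2 × $295 = $8,909.00
Case management: 84.0 × $165 = $13,860.00
Trial work: 102.4 × $660 = $67,584.00
Subtotal: $105,110.50
Write-off: 13.7 × $295 = $4,041.50
Total: $105,110.50 − $4,041.50 = $101,069.00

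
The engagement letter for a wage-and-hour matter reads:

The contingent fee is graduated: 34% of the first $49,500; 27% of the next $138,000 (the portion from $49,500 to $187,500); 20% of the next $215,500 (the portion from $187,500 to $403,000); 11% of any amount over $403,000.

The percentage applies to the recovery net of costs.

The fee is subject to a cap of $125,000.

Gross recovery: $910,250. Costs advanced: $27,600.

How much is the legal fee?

Fee base (net of costs): $910,250 − $27,600 = $882,650
First $49,500 at 34% = $16,830.00
Next $138,000 at 27% = $37,260.00
Next $215,500 at 20% = $43,100.00
Remaining $479,650 at 11% = $52,761.50
Fee: $16,830.00 + $37,260.00 + $43,100.00 + $52,761.50 = $149,951.50
$149,951.50 exceeds the $125,000 cap, so the fee is capped at $125,000.00.

$125,000.00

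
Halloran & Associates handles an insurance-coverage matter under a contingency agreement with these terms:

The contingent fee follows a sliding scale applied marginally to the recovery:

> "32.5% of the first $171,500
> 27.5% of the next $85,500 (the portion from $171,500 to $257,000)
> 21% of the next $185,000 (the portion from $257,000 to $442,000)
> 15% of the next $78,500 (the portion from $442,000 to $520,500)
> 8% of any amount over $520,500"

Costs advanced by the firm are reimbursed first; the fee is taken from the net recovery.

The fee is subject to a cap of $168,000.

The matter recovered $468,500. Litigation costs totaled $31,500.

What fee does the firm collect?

$117,050.00

Fee base (net of costs): $468,500 − $31,500 = $437,000
First $171,500 at 32.5% = $55,737.50
Next $85,500 at 27.5% = $23,512.50
Remaining $180,000 at 21% = $37,800.00
Fee: $55,737.50 + $23,512.50 + $37,800.00 = $117,050.00
$117,050.00 is under the $168,000 cap.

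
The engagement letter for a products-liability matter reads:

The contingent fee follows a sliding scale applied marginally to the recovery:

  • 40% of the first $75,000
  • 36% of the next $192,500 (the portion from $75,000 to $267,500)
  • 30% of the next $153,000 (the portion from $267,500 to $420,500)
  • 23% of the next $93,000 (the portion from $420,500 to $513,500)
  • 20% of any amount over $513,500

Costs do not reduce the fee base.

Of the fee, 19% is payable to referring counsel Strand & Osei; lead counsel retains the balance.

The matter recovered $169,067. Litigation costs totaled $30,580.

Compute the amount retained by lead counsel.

$51,729.94

Fee base is the gross recovery, $169,067; costs are reimbursed separately.
First $75,000 at 40% = $30,000.00
Remaining $94,067 at 36% = $33,864.12
Fee: $30,000.00 + $33,864.12 = $63,864.12
Referral share: 19% of $63,864.12 = $12,134.18; lead counsel retains $63,864.12 − $12,134.18 = $51,729.94.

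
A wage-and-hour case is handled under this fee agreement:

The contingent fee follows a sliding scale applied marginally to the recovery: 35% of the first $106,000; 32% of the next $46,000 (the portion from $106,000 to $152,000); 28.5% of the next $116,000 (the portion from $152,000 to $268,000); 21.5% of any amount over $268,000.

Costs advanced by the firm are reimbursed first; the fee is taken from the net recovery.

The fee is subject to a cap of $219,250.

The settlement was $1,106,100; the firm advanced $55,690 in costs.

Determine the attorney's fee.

Fee base (net of costs): $1,106,100 − $55,690 = $1,050,410
First $106,000 at 35% = $37,100.00
Next $46,000 at 32% = $14,720.00
Next $116,000 at 28.5% = $33,060.00
Remaining $782,410 at 21.5% = $168,218.15
Fee: $37,100.00 + $14,720.00 + $33,060.00 + $168,218.15 = $253,098.15
$253,098.15 exceeds the $219,250 cap, so the fee is capped at $219,250.00.

$219,250.00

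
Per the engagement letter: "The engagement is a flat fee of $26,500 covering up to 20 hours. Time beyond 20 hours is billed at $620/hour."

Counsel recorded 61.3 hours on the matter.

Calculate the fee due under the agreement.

Flat fee: $26,500.00
Excess hours: 61.3 − 20 = 41.3
Overrun: 41.3 × $620 = $25,606.00
Total: $26,500.00 + $25,606.00 = $52,106.00

$52,106.00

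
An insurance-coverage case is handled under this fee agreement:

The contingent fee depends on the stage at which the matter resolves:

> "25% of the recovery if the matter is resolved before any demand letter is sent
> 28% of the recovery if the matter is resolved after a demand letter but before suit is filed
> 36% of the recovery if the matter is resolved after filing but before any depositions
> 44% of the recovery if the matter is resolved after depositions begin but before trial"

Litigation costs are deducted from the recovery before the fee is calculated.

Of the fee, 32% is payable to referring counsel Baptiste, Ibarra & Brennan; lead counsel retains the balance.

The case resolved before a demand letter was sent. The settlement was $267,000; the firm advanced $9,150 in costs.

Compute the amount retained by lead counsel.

Fee base (net of costs): $267,000 − $9,150 = $257,850
The matter resolved before a demand letter was sent, so the 25% rate applies.
$257,850 × 25% = $64,462.50
Referral share: 32% of $64,462.50 = $20,628.00; lead counsel retains $64,462.50 − $20,628.00 = $43,834.50.

$43,834.50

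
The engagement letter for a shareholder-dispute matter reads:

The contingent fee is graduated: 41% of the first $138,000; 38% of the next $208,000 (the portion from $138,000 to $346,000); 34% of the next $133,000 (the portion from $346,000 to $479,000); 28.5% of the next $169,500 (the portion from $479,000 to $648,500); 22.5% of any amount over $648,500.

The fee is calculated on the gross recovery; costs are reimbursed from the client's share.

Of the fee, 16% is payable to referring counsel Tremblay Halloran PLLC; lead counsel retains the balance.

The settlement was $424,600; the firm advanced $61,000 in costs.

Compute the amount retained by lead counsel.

Fee base is the gross recovery, $424,600; costs are reimbursed separately.
First $138,000 at 41% = $56,580.00
Next $208,000 at 38% = $79,040.00
Remaining $78,600 at 34% = $26,724.00
Fee: $56,580.00 + $79,040.00 + $26,724.00 = $162,344.00
Referral share: 16% of $162,344.00 = $25,975.04; lead counsel retains $162,344.00 − $25,975.04 = $136,368.96.

$136,368.96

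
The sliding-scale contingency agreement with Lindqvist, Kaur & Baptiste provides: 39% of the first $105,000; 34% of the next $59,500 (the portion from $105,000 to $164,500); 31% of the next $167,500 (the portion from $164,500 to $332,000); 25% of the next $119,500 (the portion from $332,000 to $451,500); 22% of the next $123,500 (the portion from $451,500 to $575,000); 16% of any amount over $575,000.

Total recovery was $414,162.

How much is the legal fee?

First $105,000 at 39% = $40,950.00
Next $59,500 at 34% = $20,230.00
Next $167,500 at 31% = $51,925.00
Remaining $82,162 at 25% = $20,540.50
Fee: $40,950.00 + $20,230.00 + $51,925.00 + $20,540.50 = $133,645.50

$133,645.50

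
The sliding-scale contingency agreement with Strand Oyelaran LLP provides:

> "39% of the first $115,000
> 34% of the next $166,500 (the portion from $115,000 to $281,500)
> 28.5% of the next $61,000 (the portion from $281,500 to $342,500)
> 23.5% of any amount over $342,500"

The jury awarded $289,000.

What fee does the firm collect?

$103,597.50

First $115,000 at 39% = $44,850.00
Next $166,500 at 34% = $56,610.00
Remaining $7,500 at 28.5% = $2,137.50
Fee: $44,850.00 + $56,610.00 + $2,137.50 = $103,597.50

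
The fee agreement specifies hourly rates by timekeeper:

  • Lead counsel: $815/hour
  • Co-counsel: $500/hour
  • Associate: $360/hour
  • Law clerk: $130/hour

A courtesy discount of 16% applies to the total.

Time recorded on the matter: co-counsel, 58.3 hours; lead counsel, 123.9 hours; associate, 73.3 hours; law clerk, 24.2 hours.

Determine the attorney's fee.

$134,116.50

Lead counsel: 123.9 × $815 = $100,978.50
Co-counsel: 58.3 × $500 = $29,150.00
Associate: 73.3 × $360 = $26,388.00
Law clerk: 24.2 × $130 = $3,146.00
Subtotal: $159,662.50
Less 16% discount: −$25,546.00
Total: $159,662.50 − $25,546.00 = $134,116.50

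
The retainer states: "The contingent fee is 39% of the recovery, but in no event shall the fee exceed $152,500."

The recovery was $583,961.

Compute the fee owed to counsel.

$152,500.00

39% of $583,961 = $227,744.79
That exceeds the $152,500 cap, so the fee is capped at $152,500.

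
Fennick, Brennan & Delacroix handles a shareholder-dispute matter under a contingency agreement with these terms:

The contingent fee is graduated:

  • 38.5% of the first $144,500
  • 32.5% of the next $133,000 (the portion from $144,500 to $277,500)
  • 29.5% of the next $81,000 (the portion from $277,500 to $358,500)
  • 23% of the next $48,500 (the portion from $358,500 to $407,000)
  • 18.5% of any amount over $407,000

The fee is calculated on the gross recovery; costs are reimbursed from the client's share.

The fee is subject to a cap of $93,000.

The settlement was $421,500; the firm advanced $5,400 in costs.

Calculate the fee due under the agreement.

$93,000.00

Fee base is the gross recovery, $421,500; costs are reimbursed separately.
First $144,500 at 38.5% = $55,632.50
Next $133,000 at 32.5% = $43,225.00
Next $81,000 at 29.5% = $23,895.00
Next $48,500 at 23% = $11,155.00
Remaining $14,500 at 18.5% = $2,682.50
Fee: $55,632.50 + $43,225.00 + $23,895.00 + $11,155.00 + $2,682.50 = $136,590.00
$136,590.00 exceeds the $93,000 cap, so the fee is capped at $93,000.00.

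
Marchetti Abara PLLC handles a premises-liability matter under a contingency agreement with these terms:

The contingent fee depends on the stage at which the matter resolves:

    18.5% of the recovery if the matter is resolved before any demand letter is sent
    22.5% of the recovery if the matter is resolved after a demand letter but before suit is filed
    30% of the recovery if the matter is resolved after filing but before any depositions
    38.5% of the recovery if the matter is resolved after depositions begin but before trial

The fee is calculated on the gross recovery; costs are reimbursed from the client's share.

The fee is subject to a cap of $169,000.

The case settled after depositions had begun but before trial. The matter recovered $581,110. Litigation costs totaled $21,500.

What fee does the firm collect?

$169,000.00

Fee base is the gross recovery, $581,110; costs are reimbursed separately.
The matter settled after depositions had begun but before trial, so the 38.5% rate applies.
$581,110 × 38.5% = $223,727.35
$223,727.35 exceeds the $169,000 cap, so the fee is capped at $169,000.00.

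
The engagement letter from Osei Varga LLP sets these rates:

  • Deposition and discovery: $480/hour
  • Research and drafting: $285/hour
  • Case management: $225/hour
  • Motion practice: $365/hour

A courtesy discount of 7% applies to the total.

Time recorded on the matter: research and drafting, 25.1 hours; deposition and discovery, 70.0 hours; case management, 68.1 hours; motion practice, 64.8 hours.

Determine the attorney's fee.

$74,147.04

Deposition and discovery: 70.0 × $480 = $33,600.00
Research and drafting: 25.1 × $285 = $7,153.50
Case management: 68.1 × $225 = $15,322.50
Motion practice: 64.8 × $365 = $23,652.00
Subtotal: $79,728.00
Less 7% discount: −$5,580.96
Total: $79,728.00 − $5,580.96 = $74,147.04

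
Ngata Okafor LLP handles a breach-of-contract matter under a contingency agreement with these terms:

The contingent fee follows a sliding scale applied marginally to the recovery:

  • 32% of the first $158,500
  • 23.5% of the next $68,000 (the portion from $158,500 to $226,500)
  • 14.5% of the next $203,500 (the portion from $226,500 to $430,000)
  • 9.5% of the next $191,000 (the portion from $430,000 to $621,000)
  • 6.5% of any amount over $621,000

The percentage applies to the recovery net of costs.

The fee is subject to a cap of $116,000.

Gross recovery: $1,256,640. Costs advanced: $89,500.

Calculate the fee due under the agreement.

Fee base (net of costs): $1,256,640 − $89,500 = $1,167,140
First $158,500 at 32% = $50,720.00
Next $68,000 at 23.5% = $15,980.00
Next $203,500 at 14.5% = $29,507.50
Next $191,000 at 9.5% = $18,145.00
Remaining $546,140 at 6.5% = $35,499.10
Fee: $50,720.00 + $15,980.00 + $29,507.50 + $18,145.00 + $35,499.10 = $149,851.60
$149,851.60 exceeds the $116,000 cap, so the fee is capped at $116,000.00.

$116,000.00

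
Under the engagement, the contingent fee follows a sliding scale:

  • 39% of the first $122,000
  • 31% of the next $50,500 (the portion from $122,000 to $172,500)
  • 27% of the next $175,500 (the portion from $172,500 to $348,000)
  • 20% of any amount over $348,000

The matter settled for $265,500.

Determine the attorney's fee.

First $122,000 at 39% = $47,580.00
Next $50,500 at 31% = $15,655.00
Remaining $93,000 at 27% = $25,110.00
Fee: $47,580.00 + $15,655.00 + $25,110.00 = $88,345.00

$88,345.00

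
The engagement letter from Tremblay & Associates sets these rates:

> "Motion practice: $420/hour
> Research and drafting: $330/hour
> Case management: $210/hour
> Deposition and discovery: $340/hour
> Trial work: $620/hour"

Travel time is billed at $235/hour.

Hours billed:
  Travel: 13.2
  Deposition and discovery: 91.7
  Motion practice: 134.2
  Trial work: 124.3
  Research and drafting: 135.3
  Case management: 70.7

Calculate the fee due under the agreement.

$227,206.00

Motion practice: 134.2 × $420 = $56,364.00
Research and drafting: 135.3 × $330 = $44,649.00
Case management: 70.7 × $210 = $14,847.00
Deposition and discovery: 91.7 × $340 = $31,178.00
Trial work: 124.3 × $620 = $77,066.00
Subtotal: $56,364.00 + $44,649.00 + $14,847.00 + $31,178.00 + $77,066.00 = $224,104.00
Travel: 13.2 × $235 = $3,102.00
Total: $224,104.00 + $3,102.00 = $227,206.00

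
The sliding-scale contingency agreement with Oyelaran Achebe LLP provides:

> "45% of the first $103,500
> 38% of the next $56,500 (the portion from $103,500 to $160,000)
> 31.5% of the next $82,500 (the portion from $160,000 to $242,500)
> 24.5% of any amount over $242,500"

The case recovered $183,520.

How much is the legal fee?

First $103,500 at 45% = $46,575.00
Next $56,500 at 38% = $21,470.00
Remaining $23,520 at 31.5% = $7,408.80
Fee: $46,575.00 + $21,470.00 + $7,408.80 = $75,453.80

$75,453.80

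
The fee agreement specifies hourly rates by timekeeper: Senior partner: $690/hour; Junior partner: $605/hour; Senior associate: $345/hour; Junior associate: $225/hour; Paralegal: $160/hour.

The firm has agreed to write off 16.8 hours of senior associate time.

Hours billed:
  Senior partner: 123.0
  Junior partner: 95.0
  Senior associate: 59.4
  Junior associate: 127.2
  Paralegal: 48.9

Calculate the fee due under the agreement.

Senior partner: 123.0 × $690 = $84,870.00
Junior partner: 95.0 × $605 = $57,475.00
Senior associate: 59.4 × $345 = $20,493.00
Junior associate: 127.2 × $225 = $28,620.00
Paralegal: 48.9 × $160 = $7,824.00
Subtotal: $199,282.00
Write-off: 16.8 × $345 = $5,796.00
Total: $199,282.00 − $5,796.00 = $193,486.00

$193,486.00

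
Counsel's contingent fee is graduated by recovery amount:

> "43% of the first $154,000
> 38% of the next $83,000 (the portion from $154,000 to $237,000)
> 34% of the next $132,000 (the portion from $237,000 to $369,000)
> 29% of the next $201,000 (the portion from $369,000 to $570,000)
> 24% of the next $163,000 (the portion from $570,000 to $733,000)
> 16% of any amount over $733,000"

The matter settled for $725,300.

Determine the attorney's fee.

First $154,000 at 43% = $66,220.00
Next $83,000 at 38% = $31,540.00
Next $132,000 at 34% = $44,880.00
Next $201,000 at 29% = $58,290.00
Remaining $155,300 at 24% = $37,272.00
Fee: $66,220.00 + $31,540.00 + $44,880.00 + $58,290.00 + $37,272.00 = $238,202.00

$238,202.00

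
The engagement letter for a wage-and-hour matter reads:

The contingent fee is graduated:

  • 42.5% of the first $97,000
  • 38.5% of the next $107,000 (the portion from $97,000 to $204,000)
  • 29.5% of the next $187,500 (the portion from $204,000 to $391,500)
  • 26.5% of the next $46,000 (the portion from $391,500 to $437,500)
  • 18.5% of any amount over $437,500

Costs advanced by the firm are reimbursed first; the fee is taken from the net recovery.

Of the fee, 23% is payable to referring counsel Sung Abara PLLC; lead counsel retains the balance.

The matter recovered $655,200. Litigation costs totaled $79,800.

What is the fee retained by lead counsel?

$135,084.18

Fee base (net of costs): $655,200 − $79,800 = $575,400
First $97,000 at 42.5% = $41,225.00
Next $107,000 at 38.5% = $41,195.00
Next $187,500 at 29.5% = $55,312.50
Next $46,000 at 26.5% = $12,190.00
Remaining $137,900 at 18.5% = $25,511.50
Fee: $41,225.00 + $41,195.00 + $55,312.50 + $12,190.00 + $25,511.50 = $175,434.00
Referral share: 23% of $175,434.00 = $40,349.82; lead counsel retains $175,434.00 − $40,349.82 = $135,084.18.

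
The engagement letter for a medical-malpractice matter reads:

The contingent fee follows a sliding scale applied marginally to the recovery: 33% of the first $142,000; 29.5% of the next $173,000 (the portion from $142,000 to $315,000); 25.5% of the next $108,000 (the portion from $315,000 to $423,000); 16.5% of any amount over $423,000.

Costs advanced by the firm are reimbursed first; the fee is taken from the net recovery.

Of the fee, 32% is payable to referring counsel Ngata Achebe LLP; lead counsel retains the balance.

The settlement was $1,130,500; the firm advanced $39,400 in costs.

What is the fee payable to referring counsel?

Fee base (net of costs): $1,130,500 − $39,400 = $1,091,100
First $142,000 at 33% = $46,860.00
Next $173,000 at 29.5% = $51,035.00
Next $108,000 at 25.5% = $27,540.00
Remaining $668,100 at 16.5% = $110,236.50
Fee: $46,860.00 + $51,035.00 + $27,540.00 + $110,236.50 = $235,671.50
Referral share: 32% of $235,671.50 = $75,414.88; lead counsel retains $235,671.50 − $75,414.88 = $160,256.62.

$75,414.88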